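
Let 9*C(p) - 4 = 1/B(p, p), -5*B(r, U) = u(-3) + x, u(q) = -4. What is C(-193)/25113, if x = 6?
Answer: 1/150678 ≈ 6.6367e-6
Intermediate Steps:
B(r, U) = -⅖ (B(r, U) = -(-4 + 6)/5 = -⅕*2 = -⅖)
C(p) = ⅙ (C(p) = 4/9 + 1/(9*(-⅖)) = 4/9 + (⅑)*(-5/2) = 4/9 - 5/18 = ⅙)
C(-193)/25113 = (⅙)/25113 = (⅙)*(1/25113) = 1/150678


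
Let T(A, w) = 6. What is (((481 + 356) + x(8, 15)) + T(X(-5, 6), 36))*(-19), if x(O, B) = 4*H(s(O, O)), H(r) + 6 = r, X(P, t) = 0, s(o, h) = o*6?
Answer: -19209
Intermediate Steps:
s(o, h) = 6*o
H(r) = -6 + r
x(O, B) = -24 + 24*O (x(O, B) = 4*(-6 + 6*O) = -24 + 24*O)
(((481 + 356) + x(8, 15)) + T(X(-5, 6), 36))*(-19) = (((481 + 356) + (-24 + 24*8)) + 6)*(-19) = ((837 + (-24 + 192)) + 6)*(-19) = ((837 + 168) + 6)*(-19) = (1005 + 6)*(-19) = 1011*(-19) = -19209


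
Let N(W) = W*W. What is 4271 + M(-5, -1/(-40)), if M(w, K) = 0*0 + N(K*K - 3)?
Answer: 10956790401/2560000 ≈ 4280.0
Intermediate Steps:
N(W) = W²
M(w, K) = (-3 + K²)² (M(w, K) = 0*0 + (K*K - 3)² = 0 + (K² - 3)² = 0 + (-3 + K²)² = (-3 + K²)²)
4271 + M(-5, -1/(-40)) = 4271 + (-3 + (-1/(-40))²)² = 4271 + (-3 + (-1*(-1/40))²)² = 4271 + (-3 + (1/40)²)² = 4271 + (-3 + 1/1600)² = 4271 + (-4799/1600)² = 4271 + 23030401/2560000 = 10956790401/2560000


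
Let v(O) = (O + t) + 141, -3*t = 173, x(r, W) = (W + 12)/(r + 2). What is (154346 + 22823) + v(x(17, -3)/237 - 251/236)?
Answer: 188366344523/1062708 ≈ 1.7725e+5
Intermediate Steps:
x(r, W) = (12 + W)/(2 + r)
t = -173/3 (t = -1/3*173 = -173/3 ≈ -57.667)
v(O) = 250/3 + O (v(O) = (O - 173/3) + 141 = (-173/3 + O) + 141 = 250/3 + O)
(154346 + 22823) + v(x(17, -3)/237 - 251/236) = (154346 + 22823) + (250/3 + (((12 - 3)/(2 + 17))/237 - 251/236)) = 177169 + (250/3 + ((9/19)*(1/237) - 251*1/236)) = 177169 + (250/3 + (((1/19)*9)*(1/237) - 251/236)) = 177169 + (250/3 + ((9/19)*(1/237) - 251/236)) = 177169 + (250/3 + (3/1501 - 251/236)) = 177169 + (250/3 - 376043/354236) = 177169 + 87430871/1062708 = 188366344523/1062708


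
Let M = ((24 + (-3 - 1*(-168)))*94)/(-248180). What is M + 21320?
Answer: 2645589917/124090 ≈ 21320.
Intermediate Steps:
M = -8883/124090 (M = ((24 + (-3 + 168))*94)*(-1/248180) = ((24 + 165)*94)*(-1/248180) = (189*94)*(-1/248180) = 17766*(-1/248180) = -8883/124090 ≈ -0.071585)
M + 21320 = -8883/124090 + 21320 = 2645589917/124090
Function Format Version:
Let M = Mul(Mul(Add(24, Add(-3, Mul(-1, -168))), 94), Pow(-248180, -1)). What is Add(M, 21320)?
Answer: Rational(2645589917, 124090) ≈ 21320.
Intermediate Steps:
M = Rational(-8883, 124090) (M = Mul(Mul(Add(24, Add(-3, 168)), 94), Rational(-1, 248180)) = Mul(Mul(Add(24, 165), 94), Rational(-1, 248180)) = Mul(Mul(189, 94), Rational(-1, 248180)) = Mul(17766, Rational(-1, 248180)) = Rational(-8883, 124090) ≈ -0.071585)
Add(M, 21320) = Add(Rational(-8883, 124090), 21320) = Rational(2645589917, 124090)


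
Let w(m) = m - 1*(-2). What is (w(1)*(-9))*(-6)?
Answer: 162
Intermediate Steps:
w(m) = 2 + m (w(m) = m + 2 = 2 + m)
(w(1)*(-9))*(-6) = ((2 + 1)*(-9))*(-6) = (3*(-9))*(-6) = -27*(-6) = 162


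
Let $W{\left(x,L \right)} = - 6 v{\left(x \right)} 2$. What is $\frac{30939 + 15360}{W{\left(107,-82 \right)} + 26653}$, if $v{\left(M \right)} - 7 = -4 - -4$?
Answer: $\frac{46299}{26569} \approx 1.7426$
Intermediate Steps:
$v{\left(M \right)} = 7$ ($v{\left(M \right)} = 7 - 0 = 7 + \left(-4 + 4\right) = 7 + 0 = 7$)
$W{\left(x,L \right)} = -84$ ($W{\left(x,L \right)} = \left(-6\right) 7 \cdot 2 = \left(-42\right) 2 = -84$)
$\frac{30939 + 15360}{W{\left(107,-82 \right)} + 26653} = \frac{30939 + 15360}{-84 + 26653} = \frac{46299}{26569}$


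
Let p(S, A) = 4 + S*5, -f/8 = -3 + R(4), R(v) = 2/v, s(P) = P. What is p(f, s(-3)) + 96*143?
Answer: 13832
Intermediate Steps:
f = 20 (f = -8*(-3 + 2/4) = -8*(-3 + 2*(1/4)) = -8*(-3 + 1/2) = -8*(-5/2) = 20)
p(S, A) = 4 + 5*S
p(f, s(-3)) + 96*143 = (4 + 5*20) + 96*143 = (4 + 100) + 13728 = 104 + 13728 = 13832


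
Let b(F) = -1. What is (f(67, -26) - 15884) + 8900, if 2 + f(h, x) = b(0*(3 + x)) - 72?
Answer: -7059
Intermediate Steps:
f(h, x) = -75 (f(h, x) = -2 + (-1 - 72) = -2 - 73 = -75)
(f(67, -26) - 15884) + 8900 = (-75 - 15884) + 8900 = -15959 + 8900 = -7059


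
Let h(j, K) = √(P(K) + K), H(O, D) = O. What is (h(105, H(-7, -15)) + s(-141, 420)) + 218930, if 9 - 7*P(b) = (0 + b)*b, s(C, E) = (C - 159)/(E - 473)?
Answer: 11603590/53 + I*√623/7 ≈ 2.1894e+5 + 3.5657*I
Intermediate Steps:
s(C, E) = (-159 + C)/(-473 + E)
P(b) = 9/7 - b²/7 (P(b) = 9/7 - (0 + b)*b/7 = 9/7 - b*b/7 = 9/7 - b²/7)
h(j, K) = √(9/7 + K - K²/7) (h(j, K) = √((9/7 - K²/7) + K) = √(9/7 + K - K²/7))
(h(105, H(-7, -15)) + s(-141, 420)) + 218930 = (√(63 - 7*(-7)² + 49*(-7))/7 + (-159 - 141)/(-473 + 420)) + 218930 = (√(63 - 7*49 - 343)/7 - 300/(-53)) + 218930 = (√(63 - 343 - 343)/7 - 1/53*(-300)) + 218930 = (√(-623)/7 + 300/53) + 218930 = ((I*√623)/7 + 300/53) + 218930 = (I*√623/7 + 300/53) + 218930 = (300/53 + I*√623/7) + 218930 = 11603590/53 + I*√623/7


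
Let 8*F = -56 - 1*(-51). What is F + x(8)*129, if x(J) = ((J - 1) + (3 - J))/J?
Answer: 253/8 ≈ 31.625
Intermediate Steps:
x(J) = 2/J (x(J) = ((-1 + J) + (3 - J))/J = 2/J)
F = -5/8 (F = (-56 - 1*(-51))/8 = (-56 + 51)/8 = (1/8)*(-5) = -5/8 ≈ -0.62500)
F + x(8)*129 = -5/8 + (2/8)*129 = -5/8 + (2*(1/8))*129 = -5/8 + (1/4)*129 = -5/8 + 129/4 = 253/8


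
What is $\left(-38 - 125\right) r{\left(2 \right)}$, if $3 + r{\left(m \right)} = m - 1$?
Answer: $326$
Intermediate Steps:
$r{\left(m \right)} = -4 + m$ ($r{\left(m \right)} = -3 + \left(m - 1\right) = -3 + \left(-1 + m\right) = -4 + m$)
$\left(-38 - 125\right) r{\left(2 \right)} = \left(-38 - 125\right) \left(-4 + 2\right) = \left(-163\right) \left(-2\right) = 326$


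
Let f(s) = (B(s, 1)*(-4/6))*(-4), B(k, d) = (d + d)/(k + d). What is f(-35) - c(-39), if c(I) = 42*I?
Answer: 83530/51 ≈ 1637.8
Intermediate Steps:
B(k, d) = 2*d/(d + k) (B(k, d) = (2*d)/(d + k) = 2*d/(d + k))
f(s) = 16/(3*(1 + s)) (f(s) = ((2*1/(1 + s))*(-4/6))*(-4) = ((2/(1 + s))*(-4*1/6))*(-4) = ((2/(1 + s))*(-2/3))*(-4) = -4/(3*(1 + s))*(-4) = 16/(3*(1 + s)))
f(-35) - c(-39) = 16/(3*(1 - 35)) - 42*(-39) = (16/3)/(-34) - 1*(-1638) = (16/3)*(-1/34) + 1638 = -8/51 + 1638 = 83530/51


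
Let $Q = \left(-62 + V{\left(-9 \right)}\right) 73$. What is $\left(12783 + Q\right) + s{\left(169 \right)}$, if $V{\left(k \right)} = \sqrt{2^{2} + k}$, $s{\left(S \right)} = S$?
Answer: $8426 + 73 i \sqrt{5} \approx 8426.0 + 163.23 i$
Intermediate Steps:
$V{\left(k \right)} = \sqrt{4 + k}$
$Q = -4526 + 73 i \sqrt{5}$ ($Q = \left(-62 + \sqrt{4 - 9}\right) 73 = \left(-62 + \sqrt{-5}\right) 73 = \left(-62 + i \sqrt{5}\right) 73 = -4526 + 73 i \sqrt{5} \approx -4526.0 + 163.23 i$)
$\left(12783 + Q\right) + s{\left(169 \right)} = \left(12783 - \left(4526 - 73 i \sqrt{5}\right)\right) + 169 = \left(8257 + 73 i \sqrt{5}\right) + 169 = 8426 + 73 i \sqrt{5}$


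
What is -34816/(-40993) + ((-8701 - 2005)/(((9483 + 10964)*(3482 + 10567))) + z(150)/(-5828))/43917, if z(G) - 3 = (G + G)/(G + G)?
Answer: 639950071642628657327/753489022167327226851 ≈ 0.84932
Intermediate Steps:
z(G) = 4 (z(G) = 3 + (G + G)/(G + G) = 3 + (2*G)/((2*G)) = 3 + (2*G)*(1/(2*G)) = 3 + 1 = 4)
-34816/(-40993) + ((-8701 - 2005)/(((9483 + 10964)*(3482 + 10567))) + z(150)/(-5828))/43917 = -34816/(-40993) + ((-8701 - 2005)/(((9483 + 10964)*(3482 + 10567))) + 4/(-5828))/43917 = -34816*(-1/40993) + (-10706/(20447*14049) + 4*(-1/5828))*(1/43917) = 34816/40993 + (-10706/287259903 - 1/1457)*(1/43917) = 34816/40993 - 302858545/418537678671*1/43917 = 34816/40993 - 302858545/18380919234194307 = 639950071642628657327/753489022167327226851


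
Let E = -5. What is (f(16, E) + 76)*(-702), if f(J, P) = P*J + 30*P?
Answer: 108108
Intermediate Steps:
f(J, P) = 30*P + J*P (f(J, P) = J*P + 30*P = 30*P + J*P)
(f(16, E) + 76)*(-702) = (-5*(30 + 16) + 76)*(-702) = (-5*46 + 76)*(-702) = (-230 + 76)*(-702) = -154*(-702) = 108108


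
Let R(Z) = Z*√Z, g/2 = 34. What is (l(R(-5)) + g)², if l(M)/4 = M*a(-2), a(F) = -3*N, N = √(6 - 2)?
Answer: -67376 + 16320*I*√5 ≈ -67376.0 + 36493.0*I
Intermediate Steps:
N = 2 (N = √4 = 2)
g = 68 (g = 2*34 = 68)
a(F) = -6 (a(F) = -3*2 = -6)
R(Z) = Z^(3/2)
l(M) = -24*M (l(M) = 4*(M*(-6)) = 4*(-6*M) = -24*M)
(l(R(-5)) + g)² = (-(-120)*I*√5 + 68)² = (120*I*√5 + 68)² = (68 + 120*I*√5)²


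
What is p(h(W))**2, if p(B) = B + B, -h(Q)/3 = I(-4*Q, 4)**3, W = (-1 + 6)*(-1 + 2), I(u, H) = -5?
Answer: 562500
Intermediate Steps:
W = 5 (W = 5*1 = 5)
h(Q) = 375 (h(Q) = -3*(-5)**3 = -3*(-125) = 375)
p(B) = 2*B
p(h(W))**2 = (2*375)**2 = 750**2 = 562500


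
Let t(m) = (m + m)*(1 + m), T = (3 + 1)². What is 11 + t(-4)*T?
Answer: 395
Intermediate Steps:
T = 16 (T = 4² = 16)
t(m) = 2*m*(1 + m) (t(m) = (2*m)*(1 + m) = 2*m*(1 + m))
11 + t(-4)*T = 11 + (2*(-4)*(1 - 4))*16 = 11 + (2*(-4)*(-3))*16 = 11 + 24*16 = 11 + 384 = 395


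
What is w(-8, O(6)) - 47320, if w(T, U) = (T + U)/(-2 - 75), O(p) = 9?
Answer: -3643641/77 ≈ -47320.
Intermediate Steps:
w(T, U) = -T/77 - U/77 (w(T, U) = (T + U)/(-77) = (T + U)*(-1/77) = -T/77 - U/77)
w(-8, O(6)) - 47320 = (-1/77*(-8) - 1/77*9) - 47320 = (8/77 - 9/77) - 47320 = -1/77 - 47320 = -3643641/77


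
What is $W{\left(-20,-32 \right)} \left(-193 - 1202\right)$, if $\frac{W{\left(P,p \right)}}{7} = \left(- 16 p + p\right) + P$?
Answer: $-4491900$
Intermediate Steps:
$W{\left(P,p \right)} = - 105 p + 7 P$ ($W{\left(P,p \right)} = 7 \left(\left(- 16 p + p\right) + P\right) = 7 \left(- 15 p + P\right) = 7 \left(P - 15 p\right) = - 105 p + 7 P$)
$W{\left(-20,-32 \right)} \left(-193 - 1202\right) = \left(\left(-105\right) \left(-32\right) + 7 \left(-20\right)\right) \left(-193 - 1202\right) = \left(3360 - 140\right) \left(-1395\right) = 3220 \left(-1395\right) = -4491900$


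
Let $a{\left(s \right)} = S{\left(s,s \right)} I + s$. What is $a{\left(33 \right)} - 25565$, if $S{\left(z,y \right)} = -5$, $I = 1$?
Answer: $-25537$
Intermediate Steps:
$a{\left(s \right)} = -5 + s$ ($a{\left(s \right)} = \left(-5\right) 1 + s = -5 + s$)
$a{\left(33 \right)} - 25565 = \left(-5 + 33\right) - 25565 = 28 - 25565 = -25537$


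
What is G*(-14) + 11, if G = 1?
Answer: -3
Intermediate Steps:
G*(-14) + 11 = 1*(-14) + 11 = -14 + 11 = -3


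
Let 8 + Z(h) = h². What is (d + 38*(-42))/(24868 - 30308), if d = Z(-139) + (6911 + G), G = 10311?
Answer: -34939/5440 ≈ -6.4226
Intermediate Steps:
Z(h) = -8 + h²
d = 36535 (d = (-8 + (-139)²) + (6911 + 10311) = (-8 + 19321) + 17222 = 19313 + 17222 = 36535)
(d + 38*(-42))/(24868 - 30308) = (36535 + 38*(-42))/(24868 - 30308) = (36535 - 1596)/(-5440) = 34939*(-1/5440) = -34939/5440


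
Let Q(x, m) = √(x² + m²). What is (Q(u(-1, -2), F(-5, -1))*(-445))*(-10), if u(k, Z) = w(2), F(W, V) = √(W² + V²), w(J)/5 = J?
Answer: 13350*√14 ≈ 49951.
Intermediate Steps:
w(J) = 5*J
F(W, V) = √(V² + W²)
u(k, Z) = 10 (u(k, Z) = 5*2 = 10)
Q(x, m) = √(m² + x²)
(Q(u(-1, -2), F(-5, -1))*(-445))*(-10) = (√((√((-1)² + (-5)²))² + 10²)*(-445))*(-10) = (√((√(1 + 25))² + 100)*(-445))*(-10) = (√((√26)² + 100)*(-445))*(-10) = (√(26 + 100)*(-445))*(-10) = (√126*(-445))*(-10) = ((3*√14)*(-445))*(-10) = -1335*√14*(-10) = 13350*√14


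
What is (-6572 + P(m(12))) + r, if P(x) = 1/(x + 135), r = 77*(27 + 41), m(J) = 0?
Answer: -180359/135 ≈ -1336.0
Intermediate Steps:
r = 5236 (r = 77*68 = 5236)
P(x) = 1/(135 + x)
(-6572 + P(m(12))) + r = (-6572 + 1/(135 + 0)) + 5236 = (-6572 + 1/135) + 5236 = -887219/135 + 5236 = -180359/135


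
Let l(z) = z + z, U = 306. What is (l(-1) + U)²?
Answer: 92416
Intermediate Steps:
l(z) = 2*z
(l(-1) + U)² = (2*(-1) + 306)² = (-2 + 306)² = 304² = 92416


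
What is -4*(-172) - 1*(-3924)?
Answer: 4612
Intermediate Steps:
-4*(-172) - 1*(-3924) = 688 + 3924 = 4612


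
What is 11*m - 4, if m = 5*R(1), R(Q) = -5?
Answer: -279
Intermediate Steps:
m = -25 (m = 5*(-5) = -25)
11*m - 4 = 11*(-25) - 4 = -275 - 4 = -279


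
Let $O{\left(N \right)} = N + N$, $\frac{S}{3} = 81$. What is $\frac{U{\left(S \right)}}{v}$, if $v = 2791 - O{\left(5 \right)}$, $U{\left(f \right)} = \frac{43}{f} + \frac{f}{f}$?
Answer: $\frac{286}{675783} \approx 0.00042321$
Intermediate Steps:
$S = 243$ ($S = 3 \cdot 81 = 243$)
$O{\left(N \right)} = 2 N$
$U{\left(f \right)} = 1 + \frac{43}{f}$ ($U{\left(f \right)} = \frac{43}{f} + 1 = 1 + \frac{43}{f}$)
$v = 2781$ ($v = 2791 - 2 \cdot 5 = 2791 - 10 = 2781$)
$\frac{U{\left(S \right)}}{v} = \frac{\frac{1}{243} \left(43 + 243\right)}{2781} = \frac{1}{243} \cdot 286 \cdot \frac{1}{2781} = \frac{286}{243} \cdot \frac{1}{2781} = \frac{286}{675783}$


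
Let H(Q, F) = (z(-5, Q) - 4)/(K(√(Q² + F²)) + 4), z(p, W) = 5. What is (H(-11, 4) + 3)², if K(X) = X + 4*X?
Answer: 104513154/11621281 + 102230*√137/11621281 ≈ 9.0962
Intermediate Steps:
K(X) = 5*X
H(Q, F) = 1/(4 + 5*√(F² + Q²)) (H(Q, F) = (5 - 4)/(5*√(Q² + F²) + 4) = 1/(5*√(F² + Q²) + 4) = 1/(4 + 5*√(F² + Q²)))
(H(-11, 4) + 3)² = (1/(4 + 5*√(4² + (-11)²)) + 3)² = (1/(4 + 5*√(16 + 121)) + 3)² = (1/(4 + 5*√137) + 3)² = (3 + 1/(4 + 5*√137))²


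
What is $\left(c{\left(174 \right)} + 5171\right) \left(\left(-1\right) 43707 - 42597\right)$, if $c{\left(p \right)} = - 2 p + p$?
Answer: $-431261088$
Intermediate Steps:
$c{\left(p \right)} = - p$
$\left(c{\left(174 \right)} + 5171\right) \left(\left(-1\right) 43707 - 42597\right) = \left(\left(-1\right) 174 + 5171\right) \left(\left(-1\right) 43707 - 42597\right) = \left(-174 + 5171\right) \left(-43707 - 42597\right) = 4997 \left(-86304\right) = -431261088$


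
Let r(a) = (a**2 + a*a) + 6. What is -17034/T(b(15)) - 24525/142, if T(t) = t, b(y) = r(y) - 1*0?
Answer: -1133519/5396 ≈ -210.07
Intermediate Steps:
r(a) = 6 + 2*a**2 (r(a) = (a**2 + a**2) + 6 = 2*a**2 + 6 = 6 + 2*a**2)
b(y) = 6 + 2*y**2 (b(y) = (6 + 2*y**2) - 1*0 = (6 + 2*y**2) + 0 = 6 + 2*y**2)
-17034/T(b(15)) - 24525/142 = -17034/(6 + 2*15**2) - 24525/142 = -17034/(6 + 2*225) - 24525*1/142 = -17034/(6 + 450) - 24525/142 = -17034/456 - 24525/142 = -17034*1/456 - 24525/142 = -2839/76 - 24525/142 = -1133519/5396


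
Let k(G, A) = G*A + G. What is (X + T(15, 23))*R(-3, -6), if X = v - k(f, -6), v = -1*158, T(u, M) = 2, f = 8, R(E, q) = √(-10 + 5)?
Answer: -116*I*√5 ≈ -259.38*I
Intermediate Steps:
R(E, q) = I*√5 (R(E, q) = √(-5) = I*√5)
k(G, A) = G + A*G (k(G, A) = A*G + G = G + A*G)
v = -158
X = -118 (X = -158 - 8*(1 - 6) = -158 - 8*(-5) = -158 - 1*(-40) = -158 + 40 = -118)
(X + T(15, 23))*R(-3, -6) = (-118 + 2)*(I*√5) = -116*I*√5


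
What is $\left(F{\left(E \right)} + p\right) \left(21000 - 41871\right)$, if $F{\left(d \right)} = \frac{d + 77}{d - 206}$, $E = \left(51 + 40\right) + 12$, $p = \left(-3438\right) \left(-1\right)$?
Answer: $- \frac{7386956514}{103} \approx -7.1718 \cdot 10^{7}$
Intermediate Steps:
$p = 3438$
$E = 103$ ($E = 91 + 12 = 103$)
$F{\left(d \right)} = \frac{77 + d}{-206 + d}$
$\left(F{\left(E \right)} + p\right) \left(21000 - 41871\right) = \left(\frac{77 + 103}{-206 + 103} + 3438\right) \left(21000 - 41871\right) = \left(\frac{1}{-103} \cdot 180 + 3438\right) \left(-20871\right) = \left(\left(- \frac{1}{103}\right) 180 + 3438\right) \left(-20871\right) = \left(- \frac{180}{103} + 3438\right) \left(-20871\right) = \frac{353934}{103} \left(-20871\right) = - \frac{7386956514}{103}$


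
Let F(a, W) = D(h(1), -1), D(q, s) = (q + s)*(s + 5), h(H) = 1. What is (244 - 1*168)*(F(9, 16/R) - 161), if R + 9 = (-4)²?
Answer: -12236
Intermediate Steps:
R = 7 (R = -9 + (-4)² = -9 + 16 = 7)
D(q, s) = (5 + s)*(q + s) (D(q, s) = (q + s)*(5 + s) = (5 + s)*(q + s))
F(a, W) = 0 (F(a, W) = (-1)² + 5*1 + 5*(-1) + 1*(-1) = 1 + 5 - 5 - 1 = 0)
(244 - 1*168)*(F(9, 16/R) - 161) = (244 - 1*168)*(0 - 161) = (244 - 168)*(-161) = 76*(-161) = -12236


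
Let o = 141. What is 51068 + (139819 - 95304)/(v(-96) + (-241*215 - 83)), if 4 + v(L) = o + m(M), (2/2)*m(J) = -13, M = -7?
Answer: 2643950117/51774 ≈ 51067.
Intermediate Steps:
m(J) = -13
v(L) = 124 (v(L) = -4 + (141 - 13) = -4 + 128 = 124)
51068 + (139819 - 95304)/(v(-96) + (-241*215 - 83)) = 51068 + (139819 - 95304)/(124 + (-241*215 - 83)) = 51068 + 44515/(124 + (-51815 - 83)) = 51068 + 44515/(124 - 51898) = 51068 + 44515/(-51774) = 51068 + 44515*(-1/51774) = 51068 - 44515/51774 = 2643950117/51774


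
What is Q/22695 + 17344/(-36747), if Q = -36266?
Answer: -575429594/277991055 ≈ -2.0700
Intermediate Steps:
Q/22695 + 17344/(-36747) = -36266/22695 + 17344/(-36747) = -36266*1/22695 + 17344*(-1/36747) = -36266/22695 - 17344/36747 = -575429594/277991055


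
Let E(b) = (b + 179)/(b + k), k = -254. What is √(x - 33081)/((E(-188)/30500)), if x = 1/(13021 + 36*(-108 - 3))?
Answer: 5392400*I*√74639006/171 ≈ 2.7244e+8*I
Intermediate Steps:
x = 1/9025 (x = 1/(13021 + 36*(-111)) = 1/(13021 - 3996) = 1/9025 ≈ 0.00011080)
E(b) = (179 + b)/(-254 + b) (E(b) = (b + 179)/(b - 254) = (179 + b)/(-254 + b))
√(x - 33081)/((E(-188)/30500)) = √(1/9025 - 33081)/((((179 - 188)/(-254 - 188))/30500)) = √(-298556024/9025)/(((-9/(-442))*(1/30500))) = (2*I*√74639006/95)/((-1/442*(-9)*(1/30500))) = (2*I*√74639006/95)/(((9/442)*(1/30500))) = (2*I*√74639006/95)/(9/13481000) = (2*I*√74639006/95)*(13481000/9) = 5392400*I*√74639006/171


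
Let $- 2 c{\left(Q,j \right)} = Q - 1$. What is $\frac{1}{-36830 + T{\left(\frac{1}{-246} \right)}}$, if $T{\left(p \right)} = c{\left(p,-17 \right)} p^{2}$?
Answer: $- \frac{29773872}{1096571705513} \approx -2.7152 \cdot 10^{-5}$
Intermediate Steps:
$c{\left(Q,j \right)} = \frac{1}{2} - \frac{Q}{2}$ ($c{\left(Q,j \right)} = - \frac{Q - 1}{2} = - \frac{-1 + Q}{2} = \frac{1}{2} - \frac{Q}{2}$)
$T{\left(p \right)} = p^{2} \left(\frac{1}{2} - \frac{p}{2}\right)$ ($T{\left(p \right)} = \left(\frac{1}{2} - \frac{p}{2}\right) p^{2} = p^{2} \left(\frac{1}{2} - \frac{p}{2}\right)$)
$\frac{1}{-36830 + T{\left(\frac{1}{-246} \right)}} = \frac{1}{-36830 + \frac{\left(\frac{1}{-246}\right)^{2} \left(1 - \frac{1}{-246}\right)}{2}} = \frac{1}{-36830 + \frac{\left(- \frac{1}{246}\right)^{2} \left(1 - - \frac{1}{246}\right)}{2}} = \frac{1}{-36830 + \frac{1}{2} \cdot \frac{1}{60516} \left(1 + \frac{1}{246}\right)} = \frac{1}{-36830 + \frac{1}{2} \cdot \frac{1}{60516} \cdot \frac{247}{246}} = \frac{1}{-36830 + \frac{247}{29773872}} = \frac{1}{- \frac{1096571705513}{29773872}} = - \frac{29773872}{1096571705513}$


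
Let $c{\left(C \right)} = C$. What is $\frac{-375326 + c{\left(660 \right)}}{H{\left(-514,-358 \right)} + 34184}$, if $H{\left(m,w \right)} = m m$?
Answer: $- \frac{187333}{149190} \approx -1.2557$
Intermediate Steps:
$H{\left(m,w \right)} = m^{2}$
$\frac{-375326 + c{\left(660 \right)}}{H{\left(-514,-358 \right)} + 34184} = \frac{-375326 + 660}{\left(-514\right)^{2} + 34184} = - \frac{374666}{264196 + 34184} = - \frac{374666}{298380} = \left(-374666\right) \frac{1}{298380} = - \frac{187333}{149190}$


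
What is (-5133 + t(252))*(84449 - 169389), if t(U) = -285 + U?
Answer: 438800040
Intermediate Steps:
(-5133 + t(252))*(84449 - 169389) = (-5133 + (-285 + 252))*(84449 - 169389) = (-5133 - 33)*(-84940) = -5166*(-84940) = 438800040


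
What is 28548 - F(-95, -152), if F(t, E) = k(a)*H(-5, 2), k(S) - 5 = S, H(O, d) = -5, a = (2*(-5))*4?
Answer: 28373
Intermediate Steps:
a = -40 (a = -10*4 = -40)
k(S) = 5 + S
F(t, E) = 175 (F(t, E) = (5 - 40)*(-5) = -35*(-5) = 175)
28548 - F(-95, -152) = 28548 - 1*175 = 28548 - 175 = 28373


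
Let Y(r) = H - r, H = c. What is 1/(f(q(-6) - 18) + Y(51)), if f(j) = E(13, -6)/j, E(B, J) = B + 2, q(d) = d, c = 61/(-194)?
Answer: -776/40305 ≈ -0.019253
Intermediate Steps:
c = -61/194 (c = 61*(-1/194) = -61/194 ≈ -0.31443)
H = -61/194 ≈ -0.31443
E(B, J) = 2 + B
Y(r) = -61/194 - r
f(j) = 15/j (f(j) = (2 + 13)/j = 15/j)
1/(f(q(-6) - 18) + Y(51)) = 1/(15/(-6 - 18) + (-61/194 - 1*51)) = 1/(15/(-24) + (-61/194 - 51)) = 1/(15*(-1/24) - 9955/194) = 1/(-5/8 - 9955/194) = 1/(-40305/776) = -776/40305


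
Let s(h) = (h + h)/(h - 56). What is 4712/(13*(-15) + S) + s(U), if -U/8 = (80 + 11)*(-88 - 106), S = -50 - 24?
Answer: -10522116/678149 ≈ -15.516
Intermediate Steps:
S = -74
U = 141232 (U = -8*(80 + 11)*(-88 - 106) = -728*(-194) = -8*(-17654) = 141232)
s(h) = 2*h/(-56 + h) (s(h) = (2*h)/(-56 + h) = 2*h/(-56 + h))
4712/(13*(-15) + S) + s(U) = 4712/(13*(-15) - 74) + 2*141232/(-56 + 141232) = 4712/(-195 - 74) + 2*141232/141176 = 4712/(-269) + 2*141232*(1/141176) = 4712*(-1/269) + 5044/2521 = -4712/269 + 5044/2521 = -10522116/678149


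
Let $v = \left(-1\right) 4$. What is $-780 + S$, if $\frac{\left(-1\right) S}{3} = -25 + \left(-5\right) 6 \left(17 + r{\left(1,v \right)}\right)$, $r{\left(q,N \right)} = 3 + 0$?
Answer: $1095$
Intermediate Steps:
$v = -4$
$r{\left(q,N \right)} = 3$
$S = 1875$ ($S = - 3 \left(-25 + \left(-5\right) 6 \left(17 + 3\right)\right) = - 3 \left(-25 - 600\right) = \left(-3\right) \left(-625\right) = 1875$)
$-780 + S = -780 + 1875 = 1095$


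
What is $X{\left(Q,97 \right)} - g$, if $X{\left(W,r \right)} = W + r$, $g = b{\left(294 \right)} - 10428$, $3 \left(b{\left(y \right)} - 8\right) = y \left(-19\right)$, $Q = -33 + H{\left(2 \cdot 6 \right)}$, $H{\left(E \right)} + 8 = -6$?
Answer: $12332$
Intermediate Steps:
$H{\left(E \right)} = -14$ ($H{\left(E \right)} = -8 - 6 = -14$)
$Q = -47$ ($Q = -33 - 14 = -47$)
$b{\left(y \right)} = 8 - \frac{19 y}{3}$ ($b{\left(y \right)} = 8 + \frac{y \left(-19\right)}{3} = 8 + \frac{\left(-19\right) y}{3} = 8 - \frac{19 y}{3}$)
$g = -12282$ ($g = \left(8 - 1862\right) - 10428 = -1854 - 10428 = -12282$)
$X{\left(Q,97 \right)} - g = \left(-47 + 97\right) - -12282 = 50 + 12282 = 12332$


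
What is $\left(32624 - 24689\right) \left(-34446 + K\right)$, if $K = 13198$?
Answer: $-168602880$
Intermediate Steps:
$\left(32624 - 24689\right) \left(-34446 + K\right) = \left(32624 - 24689\right) \left(-34446 + 13198\right) = 7935 \left(-21248\right) = -168602880$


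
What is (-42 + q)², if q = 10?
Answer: 1024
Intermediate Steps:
(-42 + q)² = (-42 + 10)² = (-32)² = 1024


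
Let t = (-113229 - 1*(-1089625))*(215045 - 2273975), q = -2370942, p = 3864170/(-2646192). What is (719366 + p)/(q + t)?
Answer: -951788345051/2659864063299879312 ≈ -3.5783e-7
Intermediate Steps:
p = -1932085/1323096 (p = 3864170*(-1/2646192) = -1932085/1323096 ≈ -1.4603)
t = -2010331016280 (t = (-113229 + 1089625)*(-2058930) = 976396*(-2058930) = -2010331016280)
(719366 + p)/(q + t) = (719366 - 1932085/1323096)/(-2370942 - 2010331016280) = (951788345051/1323096)/(-2010333387222) = (951788345051/1323096)*(-1/2010333387222) = -951788345051/2659864063299879312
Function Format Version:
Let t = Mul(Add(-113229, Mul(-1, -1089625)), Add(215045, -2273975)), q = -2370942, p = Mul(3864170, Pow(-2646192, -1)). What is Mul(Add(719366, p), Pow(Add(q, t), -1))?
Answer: Rational(-951788345051, 2659864063299879312) ≈ -3.5783e-7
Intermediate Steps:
p = Rational(-1932085, 1323096) (p = Mul(3864170, Rational(-1, 2646192)) = Rational(-1932085, 1323096) ≈ -1.4603)
t = -2010331016280 (t = Mul(Add(-113229, 1089625), -2058930) = Mul(976396, -2058930) = -2010331016280)
Mul(Add(719366, p), Pow(Add(q, t), -1)) = Mul(Add(719366, Rational(-1932085, 1323096)), Pow(Add(-2370942, -2010331016280), -1)) = Mul(Rational(951788345051, 1323096), Pow(-2010333387222, -1)) = Mul(Rational(951788345051, 1323096), Rational(-1, 2010333387222)) = Rational(-951788345051, 2659864063299879312)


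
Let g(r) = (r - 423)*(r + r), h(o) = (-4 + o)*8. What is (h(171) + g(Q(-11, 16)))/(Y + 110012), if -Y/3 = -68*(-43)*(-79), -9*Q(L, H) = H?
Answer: 28819/8130375 ≈ 0.0035446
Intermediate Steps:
Q(L, H) = -H/9
Y = 692988 (Y = -3*(-68*(-43))*(-79) = -8772*(-79) = -3*(-230996) = 692988)
h(o) = -32 + 8*o
g(r) = 2*r*(-423 + r) (g(r) = (-423 + r)*(2*r) = 2*r*(-423 + r))
(h(171) + g(Q(-11, 16)))/(Y + 110012) = ((-32 + 8*171) + 2*(-⅑*16)*(-423 - ⅑*16))/(692988 + 110012) = ((-32 + 1368) + 2*(-16/9)*(-423 - 16/9))/803000 = (1336 + 2*(-16/9)*(-3823/9))*(1/803000) = (1336 + 122336/81)*(1/803000) = (230552/81)*(1/803000) = 28819/8130375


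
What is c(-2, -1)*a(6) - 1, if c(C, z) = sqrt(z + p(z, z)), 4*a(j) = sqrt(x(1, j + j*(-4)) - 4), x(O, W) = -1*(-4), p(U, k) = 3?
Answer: -1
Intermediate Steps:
x(O, W) = 4
a(j) = 0 (a(j) = sqrt(4 - 4)/4 = sqrt(0)/4 = (1/4)*0 = 0)
c(C, z) = sqrt(3 + z) (c(C, z) = sqrt(z + 3) = sqrt(3 + z))
c(-2, -1)*a(6) - 1 = sqrt(3 - 1)*0 - 1 = sqrt(2)*0 - 1 = 0 - 1 = -1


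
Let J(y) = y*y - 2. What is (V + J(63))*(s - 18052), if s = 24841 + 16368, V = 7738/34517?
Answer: 3171042629289/34517 ≈ 9.1869e+7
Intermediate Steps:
J(y) = -2 + y² (J(y) = y² - 2 = -2 + y²)
V = 7738/34517 (V = 7738*(1/34517) = 7738/34517 ≈ 0.22418)
s = 41209
(V + J(63))*(s - 18052) = (7738/34517 + (-2 + 63²))*(41209 - 18052) = (7738/34517 + (-2 + 3969))*23157 = (7738/34517 + 3967)*23157 = (136936677/34517)*23157 = 3171042629289/34517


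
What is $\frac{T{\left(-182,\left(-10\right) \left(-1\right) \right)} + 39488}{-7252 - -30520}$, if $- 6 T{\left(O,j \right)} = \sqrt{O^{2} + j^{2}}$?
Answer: $\frac{9872}{5817} - \frac{\sqrt{8306}}{69804} \approx 1.6958$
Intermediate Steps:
$T{\left(O,j \right)} = - \frac{\sqrt{O^{2} + j^{2}}}{6}$
$\frac{T{\left(-182,\left(-10\right) \left(-1\right) \right)} + 39488}{-7252 - -30520} = \frac{- \frac{\sqrt{\left(-182\right)^{2} + \left(\left(-10\right) \left(-1\right)\right)^{2}}}{6} + 39488}{-7252 - -30520} = \frac{- \frac{\sqrt{33124 + 10^{2}}}{6} + 39488}{-7252 + 30520} = \frac{- \frac{\sqrt{33124 + 100}}{6} + 39488}{23268} = \left(- \frac{\sqrt{33224}}{6} + 39488\right) \frac{1}{23268} = \left(- \frac{2 \sqrt{8306}}{6} + 39488\right) \frac{1}{23268} = \left(- \frac{\sqrt{8306}}{3} + 39488\right) \frac{1}{23268} = \left(39488 - \frac{\sqrt{8306}}{3}\right) \frac{1}{23268} = \frac{9872}{5817} - \frac{\sqrt{8306}}{69804}$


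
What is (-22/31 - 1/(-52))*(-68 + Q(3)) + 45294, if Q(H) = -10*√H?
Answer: 18272403/403 + 5565*√3/806 ≈ 45353.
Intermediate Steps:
(-22/31 - 1/(-52))*(-68 + Q(3)) + 45294 = (-22/31 - 1/(-52))*(-68 - 10*√3) + 45294 = (-22*1/31 - 1*(-1/52))*(-68 - 10*√3) + 45294 = (-22/31 + 1/52)*(-68 - 10*√3) + 45294 = -1113*(-68 - 10*√3)/1612 + 45294 = (18921/403 + 5565*√3/806) + 45294 = 18272403/403 + 5565*√3/806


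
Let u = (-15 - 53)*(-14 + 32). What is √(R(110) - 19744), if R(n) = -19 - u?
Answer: I*√18539 ≈ 136.16*I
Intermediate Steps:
u = -1224 (u = -68*18 = -1224)
R(n) = 1205 (R(n) = -19 - 1*(-1224) = -19 + 1224 = 1205)
√(R(110) - 19744) = √(1205 - 19744) = √(-18539) = I*√18539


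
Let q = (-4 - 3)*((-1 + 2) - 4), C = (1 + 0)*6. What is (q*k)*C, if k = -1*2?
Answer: -252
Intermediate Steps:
C = 6 (C = 1*6 = 6)
k = -2
q = 21 (q = -7*(1 - 4) = -7*(-3) = 21)
(q*k)*C = (21*(-2))*6 = -42*6 = -252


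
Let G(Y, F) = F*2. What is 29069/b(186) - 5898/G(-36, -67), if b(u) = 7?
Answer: 1968266/469 ≈ 4196.7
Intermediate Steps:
G(Y, F) = 2*F
29069/b(186) - 5898/G(-36, -67) = 29069/7 - 5898/(2*(-67)) = 29069*(⅐) - 5898/(-134) = 29069/7 - 5898*(-1/134) = 29069/7 + 2949/67 = 1968266/469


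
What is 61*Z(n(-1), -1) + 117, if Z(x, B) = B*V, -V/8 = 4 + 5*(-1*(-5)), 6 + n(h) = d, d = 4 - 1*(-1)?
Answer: 14269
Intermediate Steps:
d = 5 (d = 4 + 1 = 5)
n(h) = -1 (n(h) = -6 + 5 = -1)
V = -232 (V = -8*(4 + 5*(-1*(-5))) = -8*(4 + 5*5) = -8*(4 + 25) = -8*29 = -232)
Z(x, B) = -232*B (Z(x, B) = B*(-232) = -232*B)
61*Z(n(-1), -1) + 117 = 61*(-232*(-1)) + 117 = 61*232 + 117 = 14152 + 117 = 14269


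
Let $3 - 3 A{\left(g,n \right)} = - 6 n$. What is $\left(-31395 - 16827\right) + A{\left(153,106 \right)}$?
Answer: $-48009$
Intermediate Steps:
$A{\left(g,n \right)} = 1 + 2 n$ ($A{\left(g,n \right)} = 1 - \frac{\left(-6\right) n}{3} = 1 + 2 n$)
$\left(-31395 - 16827\right) + A{\left(153,106 \right)} = \left(-31395 - 16827\right) + \left(1 + 2 \cdot 106\right) = -48222 + \left(1 + 212\right) = -48222 + 213 = -48009$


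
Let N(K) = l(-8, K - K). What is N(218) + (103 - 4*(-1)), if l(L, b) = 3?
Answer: 110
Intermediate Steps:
N(K) = 3
N(218) + (103 - 4*(-1)) = 3 + (103 - 4*(-1)) = 3 + (103 - 2*(-2)) = 3 + (103 + 4) = 3 + 107 = 110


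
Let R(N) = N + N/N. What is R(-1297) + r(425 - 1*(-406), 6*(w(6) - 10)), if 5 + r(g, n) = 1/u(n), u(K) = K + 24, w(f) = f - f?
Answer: -46837/36 ≈ -1301.0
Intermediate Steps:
w(f) = 0
u(K) = 24 + K
R(N) = 1 + N (R(N) = N + 1 = 1 + N)
r(g, n) = -5 + 1/(24 + n)
R(-1297) + r(425 - 1*(-406), 6*(w(6) - 10)) = (1 - 1297) + (-119 - 30*(0 - 10))/(24 + 6*(0 - 10)) = -1296 + (-119 - 30*(-10))/(24 + 6*(-10)) = -1296 + (-119 - 5*(-60))/(24 - 60) = -1296 + (-119 + 300)/(-36) = -1296 - 1/36*181 = -1296 - 181/36 = -46837/36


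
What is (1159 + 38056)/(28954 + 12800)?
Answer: 39215/41754 ≈ 0.93919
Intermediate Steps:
(1159 + 38056)/(28954 + 12800) = 39215/41754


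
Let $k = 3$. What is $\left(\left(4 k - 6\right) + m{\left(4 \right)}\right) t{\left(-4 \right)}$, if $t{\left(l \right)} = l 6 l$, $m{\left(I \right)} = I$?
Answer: $960$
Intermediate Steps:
$t{\left(l \right)} = 6 l^{2}$
$\left(\left(4 k - 6\right) + m{\left(4 \right)}\right) t{\left(-4 \right)} = \left(\left(4 \cdot 3 - 6\right) + 4\right) 6 \left(-4\right)^{2} = \left(\left(12 - 6\right) + 4\right) 6 \cdot 16 = \left(6 + 4\right) 96 = 10 \cdot 96 = 960$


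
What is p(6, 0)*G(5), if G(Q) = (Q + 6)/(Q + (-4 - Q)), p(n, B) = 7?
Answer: -77/4 ≈ -19.250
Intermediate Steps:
G(Q) = -3/2 - Q/4 (G(Q) = (6 + Q)/(-4) = (6 + Q)*(-1/4) = -3/2 - Q/4)
p(6, 0)*G(5) = 7*(-3/2 - 1/4*5) = 7*(-3/2 - 5/4) = 7*(-11/4) = -77/4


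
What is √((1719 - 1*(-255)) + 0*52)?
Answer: √1974 ≈ 44.430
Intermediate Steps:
√((1719 - 1*(-255)) + 0*52) = √((1719 + 255) + 0) = √(1974 + 0) = √1974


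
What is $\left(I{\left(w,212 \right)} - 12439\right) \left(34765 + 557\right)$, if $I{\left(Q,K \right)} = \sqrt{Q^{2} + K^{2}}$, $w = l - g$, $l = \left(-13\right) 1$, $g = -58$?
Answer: $-439370358 + 35322 \sqrt{46969} \approx -4.3172 \cdot 10^{8}$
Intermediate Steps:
$l = -13$
$w = 45$ ($w = -13 - -58 = -13 + 58 = 45$)
$I{\left(Q,K \right)} = \sqrt{K^{2} + Q^{2}}$
$\left(I{\left(w,212 \right)} - 12439\right) \left(34765 + 557\right) = \left(\sqrt{212^{2} + 45^{2}} - 12439\right) \left(34765 + 557\right) = \left(\sqrt{44944 + 2025} - 12439\right) 35322 = \left(\sqrt{46969} - 12439\right) 35322 = \left(-12439 + \sqrt{46969}\right) 35322 = -439370358 + 35322 \sqrt{46969}$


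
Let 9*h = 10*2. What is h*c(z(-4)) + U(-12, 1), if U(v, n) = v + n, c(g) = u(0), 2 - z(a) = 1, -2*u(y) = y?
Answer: -11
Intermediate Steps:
u(y) = -y/2
z(a) = 1 (z(a) = 2 - 1*1 = 2 - 1 = 1)
c(g) = 0 (c(g) = -1/2*0 = 0)
U(v, n) = n + v
h = 20/9 (h = (10*2)/9 = (1/9)*20 = 20/9 ≈ 2.2222)
h*c(z(-4)) + U(-12, 1) = (20/9)*0 + (1 - 12) = 0 - 11 = -11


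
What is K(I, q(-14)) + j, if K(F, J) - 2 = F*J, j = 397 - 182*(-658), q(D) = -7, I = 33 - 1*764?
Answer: 125272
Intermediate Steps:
I = -731 (I = 33 - 764 = -731)
j = 120153 (j = 397 + 119756 = 120153)
K(F, J) = 2 + F*J
K(I, q(-14)) + j = (2 - 731*(-7)) + 120153 = (2 + 5117) + 120153 = 5119 + 120153 = 125272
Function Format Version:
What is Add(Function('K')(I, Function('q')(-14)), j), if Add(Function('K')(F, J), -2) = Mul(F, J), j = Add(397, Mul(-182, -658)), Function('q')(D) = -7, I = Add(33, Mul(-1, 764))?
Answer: 125272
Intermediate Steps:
I = -731 (I = Add(33, -764) = -731)
j = 120153 (j = Add(397, 119756) = 120153)
Function('K')(F, J) = Add(2, Mul(F, J))
Add(Function('K')(I, Function('q')(-14)), j) = Add(Add(2, Mul(-731, -7)), 120153) = Add(Add(2, 5117), 120153) = Add(5119, 120153) = 125272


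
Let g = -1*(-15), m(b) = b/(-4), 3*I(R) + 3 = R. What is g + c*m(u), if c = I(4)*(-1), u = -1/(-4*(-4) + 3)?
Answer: 3419/228 ≈ 14.996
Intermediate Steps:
I(R) = -1 + R/3
u = -1/19 (u = -1/(16 + 3) = -1/19 ≈ -0.052632)
m(b) = -b/4 (m(b) = b*(-1/4) = -b/4)
g = 15
c = -1/3 (c = (-1 + (1/3)*4)*(-1) = (-1 + 4/3)*(-1) = (1/3)*(-1) = -1/3 ≈ -0.33333)
g + c*m(u) = 15 - (-1)*(-1)/(12*19) = 15 - 1/3*1/76 = 15 - 1/228 = 3419/228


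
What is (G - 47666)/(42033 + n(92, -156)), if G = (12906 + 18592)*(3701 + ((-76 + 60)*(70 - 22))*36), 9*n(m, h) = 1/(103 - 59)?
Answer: -298714787712/16645069 ≈ -17946.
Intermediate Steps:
n(m, h) = 1/396 (n(m, h) = 1/(9*(103 - 59)) = (⅑)/44 = (⅑)*(1/44) = 1/396)
G = -754282606 (G = 31498*(3701 - 16*48*36) = 31498*(3701 - 768*36) = 31498*(3701 - 27648) = 31498*(-23947) = -754282606)
(G - 47666)/(42033 + n(92, -156)) = (-754282606 - 47666)/(42033 + 1/396) = -754330272/16645069/396 = -754330272*396/16645069 = -298714787712/16645069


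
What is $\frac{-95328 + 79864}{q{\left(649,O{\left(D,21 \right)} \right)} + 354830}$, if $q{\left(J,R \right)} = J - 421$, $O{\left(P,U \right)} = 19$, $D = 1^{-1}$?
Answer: $- \frac{7732}{177529} \approx -0.043553$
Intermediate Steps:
$D = 1$
$q{\left(J,R \right)} = -421 + J$
$\frac{-95328 + 79864}{q{\left(649,O{\left(D,21 \right)} \right)} + 354830} = \frac{-95328 + 79864}{\left(-421 + 649\right) + 354830} = - \frac{15464}{228 + 354830} = - \frac{15464}{355058} = \left(-15464\right) \frac{1}{355058} = - \frac{7732}{177529}$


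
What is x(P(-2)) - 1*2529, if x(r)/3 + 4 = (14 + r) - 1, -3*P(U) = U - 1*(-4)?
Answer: -2504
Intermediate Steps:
P(U) = -4/3 - U/3 (P(U) = -(U - 1*(-4))/3 = -(U + 4)/3 = -(4 + U)/3 = -4/3 - U/3)
x(r) = 27 + 3*r (x(r) = -12 + 3*((14 + r) - 1) = -12 + 3*(13 + r) = -12 + (39 + 3*r) = 27 + 3*r)
x(P(-2)) - 1*2529 = (27 + 3*(-4/3 - ⅓*(-2))) - 1*2529 = (27 + 3*(-4/3 + ⅔)) - 2529 = (27 + 3*(-⅔)) - 2529 = (27 - 2) - 2529 = 25 - 2529 = -2504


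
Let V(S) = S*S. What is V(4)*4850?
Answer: 77600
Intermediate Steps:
V(S) = S**2
V(4)*4850 = 4**2*4850 = 16*4850 = 77600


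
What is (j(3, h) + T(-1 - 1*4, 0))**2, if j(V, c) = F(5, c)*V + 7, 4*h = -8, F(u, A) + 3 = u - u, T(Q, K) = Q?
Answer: 49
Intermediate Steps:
F(u, A) = -3 (F(u, A) = -3 + (u - u) = -3 + 0 = -3)
h = -2 (h = (1/4)*(-8) = -2)
j(V, c) = 7 - 3*V (j(V, c) = -3*V + 7 = 7 - 3*V)
(j(3, h) + T(-1 - 1*4, 0))**2 = ((7 - 3*3) + (-1 - 1*4))**2 = ((7 - 9) + (-1 - 4))**2 = (-2 - 5)**2 = (-7)**2 = 49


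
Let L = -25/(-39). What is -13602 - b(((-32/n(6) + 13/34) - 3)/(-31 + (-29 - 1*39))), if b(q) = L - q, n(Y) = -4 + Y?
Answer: -198405379/14586 ≈ -13602.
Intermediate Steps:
L = 25/39 (L = -25*(-1/39) = 25/39 ≈ 0.64103)
b(q) = 25/39 - q
-13602 - b(((-32/n(6) + 13/34) - 3)/(-31 + (-29 - 1*39))) = -13602 - (25/39 - ((-32/(-4 + 6) + 13/34) - 3)/(-31 + (-29 - 1*39))) = -13602 - (25/39 - ((-32/2 + 13*(1/34)) - 3)/(-31 + (-29 - 39))) = -13602 - (25/39 - ((-32*½ + 13/34) - 3)/(-31 - 68)) = -13602 - (25/39 - ((-16 + 13/34) - 3)/(-99)) = -13602 - (25/39 - (-531/34 - 3)*(-1)/99) = -13602 - (25/39 - (-633)*(-1)/(34*99)) = -13602 - (25/39 - 1*211/1122) = -13602 - (25/39 - 211/1122) = -13602 - 1*6607/14586 = -13602 - 6607/14586 = -198405379/14586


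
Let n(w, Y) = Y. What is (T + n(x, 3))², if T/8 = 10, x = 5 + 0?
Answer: 6889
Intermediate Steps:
x = 5
T = 80 (T = 8*10 = 80)
(T + n(x, 3))² = (80 + 3)² = 83² = 6889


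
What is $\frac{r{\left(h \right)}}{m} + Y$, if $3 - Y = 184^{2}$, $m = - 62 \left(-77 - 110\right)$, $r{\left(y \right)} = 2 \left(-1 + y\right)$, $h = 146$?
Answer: $- \frac{196245696}{5797} \approx -33853.0$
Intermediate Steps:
$r{\left(y \right)} = -2 + 2 y$
$m = 11594$ ($m = \left(-62\right) \left(-187\right) = 11594$)
$Y = -33853$ ($Y = 3 - 184^{2} = 3 - 33856 = -33853$)
$\frac{r{\left(h \right)}}{m} + Y = \frac{-2 + 2 \cdot 146}{11594} - 33853 = \left(-2 + 292\right) \frac{1}{11594} - 33853 = 290 \cdot \frac{1}{11594} - 33853 = \frac{145}{5797} - 33853 = - \frac{196245696}{5797}$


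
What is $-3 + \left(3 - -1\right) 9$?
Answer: $33$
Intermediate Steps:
$-3 + \left(3 - -1\right) 9 = -3 + \left(3 + 1\right) 9 = -3 + 4 \cdot 9 = -3 + 36 = 33$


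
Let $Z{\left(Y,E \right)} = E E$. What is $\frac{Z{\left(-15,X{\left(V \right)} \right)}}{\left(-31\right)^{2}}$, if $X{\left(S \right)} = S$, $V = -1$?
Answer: $\frac{1}{961} \approx 0.0010406$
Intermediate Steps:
$Z{\left(Y,E \right)} = E^{2}$
$\frac{Z{\left(-15,X{\left(V \right)} \right)}}{\left(-31\right)^{2}} = \frac{\left(-1\right)^{2}}{\left(-31\right)^{2}} = 1 \cdot \frac{1}{961} = \frac{1}{961}$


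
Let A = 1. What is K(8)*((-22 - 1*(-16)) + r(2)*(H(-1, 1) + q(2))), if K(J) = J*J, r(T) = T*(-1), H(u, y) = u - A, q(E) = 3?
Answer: -512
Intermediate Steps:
H(u, y) = -1 + u (H(u, y) = u - 1*1 = u - 1 = -1 + u)
r(T) = -T
K(J) = J²
K(8)*((-22 - 1*(-16)) + r(2)*(H(-1, 1) + q(2))) = 8²*((-22 - 1*(-16)) + (-1*2)*((-1 - 1) + 3)) = 64*((-22 + 16) - 2*(-2 + 3)) = 64*(-6 - 2*1) = 64*(-6 - 2) = 64*(-8) = -512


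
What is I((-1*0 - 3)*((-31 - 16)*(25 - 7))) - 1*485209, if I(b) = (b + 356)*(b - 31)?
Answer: 6770049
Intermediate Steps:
I(b) = (-31 + b)*(356 + b) (I(b) = (356 + b)*(-31 + b) = (-31 + b)*(356 + b))
I((-1*0 - 3)*((-31 - 16)*(25 - 7))) - 1*485209 = (-11036 + ((-1*0 - 3)*((-31 - 16)*(25 - 7)))² + 325*((-1*0 - 3)*((-31 - 16)*(25 - 7)))) - 1*485209 = (-11036 + ((0 - 3)*(-47*18))² + 325*((0 - 3)*(-47*18))) - 485209 = (-11036 + (-3*(-846))² + 325*(-3*(-846))) - 485209 = (-11036 + 2538² + 325*2538) - 485209 = (-11036 + 6441444 + 824850) - 485209 = 7255258 - 485209 = 6770049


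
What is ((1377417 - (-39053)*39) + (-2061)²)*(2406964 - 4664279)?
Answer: -16135750369575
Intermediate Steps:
((1377417 - (-39053)*39) + (-2061)²)*(2406964 - 4664279) = ((1377417 - 1*(-1523067)) + 4247721)*(-2257315) = ((1377417 + 1523067) + 4247721)*(-2257315) = (2900484 + 4247721)*(-2257315) = 7148205*(-2257315) = -16135750369575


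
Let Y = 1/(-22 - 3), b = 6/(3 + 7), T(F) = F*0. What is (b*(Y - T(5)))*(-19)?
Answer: 57/125 ≈ 0.45600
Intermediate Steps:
T(F) = 0
b = ⅗ (b = 6/10 = 6*(⅒) = ⅗ ≈ 0.60000)
Y = -1/25 (Y = 1/(-25) = -1/25 ≈ -0.040000)
(b*(Y - T(5)))*(-19) = (3*(-1/25 - 1*0)/5)*(-19) = (3*(-1/25 + 0)/5)*(-19) = ((⅗)*(-1/25))*(-19) = -3/125*(-19) = 57/125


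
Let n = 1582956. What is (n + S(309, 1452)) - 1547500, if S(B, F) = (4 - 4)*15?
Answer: 35456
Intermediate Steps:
S(B, F) = 0 (S(B, F) = 0*15 = 0)
(n + S(309, 1452)) - 1547500 = (1582956 + 0) - 1547500 = 1582956 - 1547500 = 35456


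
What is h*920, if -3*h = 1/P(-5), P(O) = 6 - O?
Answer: -920/33 ≈ -27.879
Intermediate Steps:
h = -1/33 (h = -1/(3*(6 - 1*(-5))) = -1/(3*(6 + 5)) = -⅓/11 = -⅓*1/11 = -1/33 ≈ -0.030303)
h*920 = -1/33*920 = -920/33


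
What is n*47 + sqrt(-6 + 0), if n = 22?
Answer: 1034 + I*sqrt(6) ≈ 1034.0 + 2.4495*I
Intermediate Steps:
n*47 + sqrt(-6 + 0) = 22*47 + sqrt(-6 + 0) = 1034 + sqrt(-6) = 1034 + I*sqrt(6)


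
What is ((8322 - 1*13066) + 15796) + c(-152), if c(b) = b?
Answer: 10900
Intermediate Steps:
((8322 - 1*13066) + 15796) + c(-152) = ((8322 - 1*13066) + 15796) - 152 = ((8322 - 13066) + 15796) - 152 = (-4744 + 15796) - 152 = 11052 - 152 = 10900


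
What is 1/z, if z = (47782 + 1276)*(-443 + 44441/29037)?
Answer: -29037/628872049100 ≈ -4.6173e-8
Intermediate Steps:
z = -628872049100/29037 (z = 49058*(-443 + 44441*(1/29037)) = 49058*(-443 + 44441/29037) = 49058*(-12818950/29037) = -628872049100/29037 ≈ -2.1658e+7)
1/z = 1/(-628872049100/29037) = -29037/628872049100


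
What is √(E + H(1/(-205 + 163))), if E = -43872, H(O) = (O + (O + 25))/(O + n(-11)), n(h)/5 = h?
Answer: 2*I*√58577633410/2311 ≈ 209.46*I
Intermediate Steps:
n(h) = 5*h
H(O) = (25 + 2*O)/(-55 + O) (H(O) = (O + (O + 25))/(O + 5*(-11)) = (O + (25 + O))/(O - 55) = (25 + 2*O)/(-55 + O))
√(E + H(1/(-205 + 163))) = √(-43872 + (25 + 2/(-205 + 163))/(-55 + 1/(-205 + 163))) = √(-43872 + (25 + 2/(-42))/(-55 + 1/(-42))) = √(-43872 + (25 + 2*(-1/42))/(-55 - 1/42)) = √(-43872 + (25 - 1/21)/(-2311/42)) = √(-43872 - 42/2311*524/21) = √(-43872 - 1048/2311) = √(-101389240/2311) = 2*I*√58577633410/2311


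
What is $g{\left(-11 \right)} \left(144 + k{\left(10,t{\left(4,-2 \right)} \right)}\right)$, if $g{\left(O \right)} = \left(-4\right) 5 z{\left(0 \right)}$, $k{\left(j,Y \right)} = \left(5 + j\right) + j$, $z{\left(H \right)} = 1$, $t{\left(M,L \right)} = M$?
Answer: $-3380$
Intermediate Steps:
$k{\left(j,Y \right)} = 5 + 2 j$
$g{\left(O \right)} = -20$ ($g{\left(O \right)} = \left(-4\right) 5 \cdot 1 = \left(-20\right) 1 = -20$)
$g{\left(-11 \right)} \left(144 + k{\left(10,t{\left(4,-2 \right)} \right)}\right) = - 20 \left(144 + \left(5 + 2 \cdot 10\right)\right) = - 20 \left(144 + \left(5 + 20\right)\right) = - 20 \left(144 + 25\right) = \left(-20\right) 169 = -3380$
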